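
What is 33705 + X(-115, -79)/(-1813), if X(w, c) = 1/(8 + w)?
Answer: 6538466656/193991 ≈ 33705.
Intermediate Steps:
33705 + X(-115, -79)/(-1813) = 33705 + 1/((8 - 115)*(-1813)) = 33705 - 1/1813/(-107) = 33705 - 1/107*(-1/1813) = 33705 + 1/193991 = 6538466656/193991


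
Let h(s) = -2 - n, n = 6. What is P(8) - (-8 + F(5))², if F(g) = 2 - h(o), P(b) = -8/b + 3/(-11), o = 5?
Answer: -58/11 ≈ -5.2727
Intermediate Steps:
P(b) = -3/11 - 8/b (P(b) = -8/b + 3*(-1/11) = -8/b - 3/11 = -3/11 - 8/b)
h(s) = -8 (h(s) = -2 - 1*6 = -2 - 6 = -8)
F(g) = 10 (F(g) = 2 - 1*(-8) = 2 + 8 = 10)
P(8) - (-8 + F(5))² = (-3/11 - 8/8) - (-8 + 10)² = (-3/11 - 8*⅛) - 1*2² = (-3/11 - 1) - 1*4 = -14/11 - 4 = -58/11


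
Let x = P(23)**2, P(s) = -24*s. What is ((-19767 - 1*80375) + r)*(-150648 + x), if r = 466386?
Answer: 56422085664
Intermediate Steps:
x = 304704 (x = (-24*23)**2 = (-552)**2 = 304704)
((-19767 - 1*80375) + r)*(-150648 + x) = ((-19767 - 1*80375) + 466386)*(-150648 + 304704) = ((-19767 - 80375) + 466386)*154056 = (-100142 + 466386)*154056 = 366244*154056 = 56422085664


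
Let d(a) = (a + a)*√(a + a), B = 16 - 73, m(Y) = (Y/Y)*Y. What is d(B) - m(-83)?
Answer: 83 - 114*I*√114 ≈ 83.0 - 1217.2*I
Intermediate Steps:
m(Y) = Y (m(Y) = 1*Y = Y)
B = -57
d(a) = 2*√2*a^(3/2) (d(a) = (2*a)*√(2*a) = (2*a)*(√2*√a) = 2*√2*a^(3/2))
d(B) - m(-83) = 2*√2*(-57)^(3/2) - 1*(-83) = 2*√2*(-57*I*√57) + 83 = -114*I*√114 + 83 = 83 - 114*I*√114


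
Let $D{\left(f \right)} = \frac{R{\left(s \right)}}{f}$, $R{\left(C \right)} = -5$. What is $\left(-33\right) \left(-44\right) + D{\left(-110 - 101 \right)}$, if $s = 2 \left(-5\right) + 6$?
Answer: $\frac{306377}{211} \approx 1452.0$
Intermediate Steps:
$s = -4$ ($s = -10 + 6 = -4$)
$D{\left(f \right)} = - \frac{5}{f}$
$\left(-33\right) \left(-44\right) + D{\left(-110 - 101 \right)} = \left(-33\right) \left(-44\right) - \frac{5}{-110 - 101} = 1452 - \frac{5}{-211} = 1452 - - \frac{5}{211} = 1452 + \frac{5}{211} = \frac{306377}{211}$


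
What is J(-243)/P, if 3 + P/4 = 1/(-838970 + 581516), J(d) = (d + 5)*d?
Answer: -3722398659/772363 ≈ -4819.5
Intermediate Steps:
J(d) = d*(5 + d) (J(d) = (5 + d)*d = d*(5 + d))
P = -1544726/128727 (P = -12 + 4/(-838970 + 581516) = -12 + 4/(-257454) = -12 + 4*(-1/257454) = -12 - 2/128727 = -1544726/128727 ≈ -12.000)
J(-243)/P = (-243*(5 - 243))/(-1544726/128727) = -243*(-238)*(-128727/1544726) = 57834*(-128727/1544726) = -3722398659/772363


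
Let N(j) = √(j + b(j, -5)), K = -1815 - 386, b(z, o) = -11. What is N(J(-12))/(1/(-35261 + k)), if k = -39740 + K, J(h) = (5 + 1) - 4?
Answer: -231606*I ≈ -2.3161e+5*I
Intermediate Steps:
K = -2201
J(h) = 2 (J(h) = 6 - 4 = 2)
N(j) = √(-11 + j) (N(j) = √(j - 11) = √(-11 + j))
k = -41941 (k = -39740 - 2201 = -41941)
N(J(-12))/(1/(-35261 + k)) = √(-11 + 2)/(1/(-35261 - 41941)) = √(-9)/(1/(-77202)) = (3*I)/(-1/77202) = (3*I)*(-77202) = -231606*I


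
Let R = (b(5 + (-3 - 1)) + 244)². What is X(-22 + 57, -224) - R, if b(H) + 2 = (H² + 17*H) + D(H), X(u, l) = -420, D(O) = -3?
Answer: -66469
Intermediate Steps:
b(H) = -5 + H² + 17*H (b(H) = -2 + ((H² + 17*H) - 3) = -2 + (-3 + H² + 17*H) = -5 + H² + 17*H)
R = 66049 (R = ((-5 + (5 + (-3 - 1))² + 17*(5 + (-3 - 1))) + 244)² = ((-5 + (5 - 4)² + 17*(5 - 4)) + 244)² = ((-5 + 1² + 17*1) + 244)² = ((-5 + 1 + 17) + 244)² = (13 + 244)² = 257² = 66049)
X(-22 + 57, -224) - R = -420 - 1*66049 = -420 - 66049 = -66469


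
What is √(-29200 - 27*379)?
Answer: I*√39433 ≈ 198.58*I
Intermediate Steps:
√(-29200 - 27*379) = √(-29200 - 10233) = √(-39433) = I*√39433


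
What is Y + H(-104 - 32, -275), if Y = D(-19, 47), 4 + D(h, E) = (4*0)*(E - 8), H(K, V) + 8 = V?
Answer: -287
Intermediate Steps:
H(K, V) = -8 + V
D(h, E) = -4 (D(h, E) = -4 + (4*0)*(E - 8) = -4 + 0*(-8 + E) = -4 + 0 = -4)
Y = -4
Y + H(-104 - 32, -275) = -4 + (-8 - 275) = -4 - 283 = -287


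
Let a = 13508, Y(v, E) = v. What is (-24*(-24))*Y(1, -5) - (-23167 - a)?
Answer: 37251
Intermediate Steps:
(-24*(-24))*Y(1, -5) - (-23167 - a) = -24*(-24)*1 - (-23167 - 1*13508) = 576*1 - (-23167 - 13508) = 576 - 1*(-36675) = 576 + 36675 = 37251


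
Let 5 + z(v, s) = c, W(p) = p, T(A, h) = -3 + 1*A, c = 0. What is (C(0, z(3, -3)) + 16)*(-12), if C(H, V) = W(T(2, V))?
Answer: -180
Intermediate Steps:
T(A, h) = -3 + A
z(v, s) = -5 (z(v, s) = -5 + 0 = -5)
C(H, V) = -1 (C(H, V) = -3 + 2 = -1)
(C(0, z(3, -3)) + 16)*(-12) = (-1 + 16)*(-12) = 15*(-12) = -180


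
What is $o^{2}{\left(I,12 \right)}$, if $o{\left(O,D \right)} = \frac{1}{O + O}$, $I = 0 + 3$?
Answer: $\frac{1}{36} \approx 0.027778$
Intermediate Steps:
$I = 3$
$o{\left(O,D \right)} = \frac{1}{2 O}$
$o^{2}{\left(I,12 \right)} = \left(\frac{1}{2 \cdot 3}\right)^{2} = \left(\frac{1}{2} \cdot \frac{1}{3}\right)^{2} = \left(\frac{1}{6}\right)^{2} = \frac{1}{36}$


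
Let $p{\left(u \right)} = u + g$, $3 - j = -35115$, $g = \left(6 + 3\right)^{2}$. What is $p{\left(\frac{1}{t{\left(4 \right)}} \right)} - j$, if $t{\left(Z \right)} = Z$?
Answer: $- \frac{140147}{4} \approx -35037.0$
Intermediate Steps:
$g = 81$ ($g = 9^{2} = 81$)
$j = 35118$ ($j = 3 - -35115 = 3 + 35115 = 35118$)
$p{\left(u \right)} = 81 + u$ ($p{\left(u \right)} = u + 81 = 81 + u$)
$p{\left(\frac{1}{t{\left(4 \right)}} \right)} - j = \left(81 + \frac{1}{4}\right) - 35118 = \frac{325}{4} - 35118 = - \frac{140147}{4}$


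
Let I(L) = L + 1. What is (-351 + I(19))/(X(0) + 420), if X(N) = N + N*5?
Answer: -331/420 ≈ -0.78810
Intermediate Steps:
X(N) = 6*N (X(N) = N + 5*N = 6*N)
I(L) = 1 + L
(-351 + I(19))/(X(0) + 420) = (-351 + (1 + 19))/(6*0 + 420) = (-351 + 20)/(0 + 420) = -331/420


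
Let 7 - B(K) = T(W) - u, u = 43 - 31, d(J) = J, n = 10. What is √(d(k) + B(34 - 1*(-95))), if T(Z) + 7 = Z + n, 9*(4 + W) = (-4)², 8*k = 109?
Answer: √4586/12 ≈ 5.6433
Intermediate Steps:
k = 109/8 (k = (⅛)*109 = 109/8 ≈ 13.625)
W = -20/9 (W = -4 + (⅑)*(-4)² = -4 + (⅑)*16 = -4 + 16/9 = -20/9 ≈ -2.2222)
T(Z) = 3 + Z (T(Z) = -7 + (Z + 10) = -7 + (10 + Z) = 3 + Z)
u = 12
B(K) = 164/9 (B(K) = 7 - ((3 - 20/9) - 1*12) = 7 - (7/9 - 12) = 7 - 1*(-101/9) = 7 + 101/9 = 164/9)
√(d(k) + B(34 - 1*(-95))) = √(109/8 + 164/9) = √(2293/72) = √4586/12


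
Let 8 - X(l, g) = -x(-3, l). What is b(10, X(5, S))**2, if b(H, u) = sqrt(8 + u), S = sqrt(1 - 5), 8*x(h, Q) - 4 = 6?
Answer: 69/4 ≈ 17.250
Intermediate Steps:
x(h, Q) = 5/4 (x(h, Q) = 1/2 + (1/8)*6 = 1/2 + 3/4 = 5/4)
S = 2*I (S = sqrt(-4) = 2*I ≈ 2.0*I)
X(l, g) = 37/4 (X(l, g) = 8 - (-1)*5/4 = 8 - 1*(-5/4) = 8 + 5/4 = 37/4)
b(10, X(5, S))**2 = (sqrt(8 + 37/4))**2 = (sqrt(69/4))**2 = (sqrt(69)/2)**2 = 69/4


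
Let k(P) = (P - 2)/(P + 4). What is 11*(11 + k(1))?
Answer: 594/5 ≈ 118.80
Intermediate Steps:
k(P) = (-2 + P)/(4 + P)
11*(11 + k(1)) = 11*(11 + (-2 + 1)/(4 + 1)) = 11*(11 - 1/5) = 11*(11 + (⅕)*(-1)) = 11*(11 - ⅕) = 11*(54/5) = 594/5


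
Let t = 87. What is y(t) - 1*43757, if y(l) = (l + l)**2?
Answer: -13481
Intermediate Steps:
y(l) = 4*l**2 (y(l) = (2*l)**2 = 4*l**2)
y(t) - 1*43757 = 4*87**2 - 1*43757 = 4*7569 - 43757 = 30276 - 43757 = -13481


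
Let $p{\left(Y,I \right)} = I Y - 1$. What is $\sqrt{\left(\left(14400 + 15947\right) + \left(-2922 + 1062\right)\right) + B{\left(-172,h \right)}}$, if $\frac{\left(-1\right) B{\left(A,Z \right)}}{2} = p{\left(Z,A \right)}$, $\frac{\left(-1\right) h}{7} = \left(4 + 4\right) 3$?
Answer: $i \sqrt{29303} \approx 171.18 i$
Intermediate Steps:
$p{\left(Y,I \right)} = -1 + I Y$
$h = -168$ ($h = - 7 \left(4 + 4\right) 3 = - 7 \cdot 8 \cdot 3 = \left(-7\right) 24 = -168$)
$B{\left(A,Z \right)} = 2 - 2 A Z$ ($B{\left(A,Z \right)} = - 2 \left(-1 + A Z\right) = 2 - 2 A Z$)
$\sqrt{\left(\left(14400 + 15947\right) + \left(-2922 + 1062\right)\right) + B{\left(-172,h \right)}} = \sqrt{\left(\left(14400 + 15947\right) + \left(-2922 + 1062\right)\right) + \left(2 - \left(-344\right) \left(-168\right)\right)} = \sqrt{\left(30347 - 1860\right) + \left(2 - 57792\right)} = \sqrt{28487 - 57790} = \sqrt{-29303} = i \sqrt{29303}$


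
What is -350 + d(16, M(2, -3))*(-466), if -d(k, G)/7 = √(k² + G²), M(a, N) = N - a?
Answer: -350 + 3262*√281 ≈ 54331.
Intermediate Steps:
d(k, G) = -7*√(G² + k²) (d(k, G) = -7*√(k² + G²) = -7*√(G² + k²))
-350 + d(16, M(2, -3))*(-466) = -350 - 7*√((-3 - 1*2)² + 16²)*(-466) = -350 - 7*√((-3 - 2)² + 256)*(-466) = -350 - 7*√((-5)² + 256)*(-466) = -350 - 7*√(25 + 256)*(-466) = -350 - 7*√281*(-466) = -350 + 3262*√281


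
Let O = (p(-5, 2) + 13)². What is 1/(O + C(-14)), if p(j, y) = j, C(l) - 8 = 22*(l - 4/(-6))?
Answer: -3/664 ≈ -0.0045181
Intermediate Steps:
C(l) = 68/3 + 22*l (C(l) = 8 + 22*(l - 4/(-6)) = 8 + 22*(l - 4*(-⅙)) = 8 + 22*(l + ⅔) = 8 + 22*(⅔ + l) = 8 + (44/3 + 22*l) = 68/3 + 22*l)
O = 64 (O = (-5 + 13)² = 8² = 64)
1/(O + C(-14)) = 1/(64 + (68/3 + 22*(-14))) = 1/(64 + (68/3 - 308)) = 1/(64 - 856/3) = 1/(-664/3) = -3/664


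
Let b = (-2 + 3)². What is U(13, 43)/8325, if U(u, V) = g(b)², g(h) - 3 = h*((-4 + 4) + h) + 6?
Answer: 4/333 ≈ 0.012012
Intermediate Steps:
b = 1 (b = 1² = 1)
g(h) = 9 + h² (g(h) = 3 + (h*((-4 + 4) + h) + 6) = 3 + (h*(0 + h) + 6) = 3 + (h*h + 6) = 3 + (h² + 6) = 3 + (6 + h²) = 9 + h²)
U(u, V) = 100 (U(u, V) = (9 + 1²)² = (9 + 1)² = 10² = 100)
U(13, 43)/8325 = 100/8325 = 100*(1/8325) = 4/333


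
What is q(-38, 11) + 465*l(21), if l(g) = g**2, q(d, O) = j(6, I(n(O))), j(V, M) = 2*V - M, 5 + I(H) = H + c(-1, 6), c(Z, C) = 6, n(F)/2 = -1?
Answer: 205078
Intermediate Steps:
n(F) = -2 (n(F) = 2*(-1) = -2)
I(H) = 1 + H (I(H) = -5 + (H + 6) = -5 + (6 + H) = 1 + H)
j(V, M) = -M + 2*V
q(d, O) = 13 (q(d, O) = -(1 - 2) + 2*6 = -1*(-1) + 12 = 1 + 12 = 13)
q(-38, 11) + 465*l(21) = 13 + 465*21**2 = 13 + 465*441 = 13 + 205065 = 205078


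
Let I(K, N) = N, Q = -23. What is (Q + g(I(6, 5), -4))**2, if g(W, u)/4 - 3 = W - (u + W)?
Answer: 25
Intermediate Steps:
g(W, u) = 12 - 4*u (g(W, u) = 12 + 4*(W - (u + W)) = 12 + 4*(W - (W + u)) = 12 + 4*(W + (-W - u)) = 12 + 4*(-u) = 12 - 4*u)
(Q + g(I(6, 5), -4))**2 = (-23 + (12 - 4*(-4)))**2 = (-23 + (12 + 16))**2 = (-23 + 28)**2 = 5**2 = 25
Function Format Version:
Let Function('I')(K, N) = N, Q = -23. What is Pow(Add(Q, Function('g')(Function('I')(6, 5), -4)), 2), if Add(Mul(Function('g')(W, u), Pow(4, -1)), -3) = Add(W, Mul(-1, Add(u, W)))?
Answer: 25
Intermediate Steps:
Function('g')(W, u) = Add(12, Mul(-4, u)) (Function('g')(W, u) = Add(12, Mul(4, Add(W, Mul(-1, Add(u, W))))) = Add(12, Mul(4, Add(W, Mul(-1, Add(W, u))))) = Add(12, Mul(4, Add(W, Add(Mul(-1, W), Mul(-1, u))))) = Add(12, Mul(4, Mul(-1, u))) = Add(12, Mul(-4, u)))
Pow(Add(Q, Function('g')(Function('I')(6, 5), -4)), 2) = Pow(Add(-23, Add(12, Mul(-4, -4))), 2) = Pow(Add(-23, Add(12, 16)), 2) = Pow(Add(-23, 28), 2) = Pow(5, 2) = 25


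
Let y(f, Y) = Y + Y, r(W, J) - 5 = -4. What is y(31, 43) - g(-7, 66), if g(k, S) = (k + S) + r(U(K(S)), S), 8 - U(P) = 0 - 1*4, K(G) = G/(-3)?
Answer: 26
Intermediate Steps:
K(G) = -G/3 (K(G) = G*(-1/3) = -G/3)
U(P) = 12 (U(P) = 8 - (0 - 1*4) = 8 - (0 - 4) = 8 - 1*(-4) = 8 + 4 = 12)
r(W, J) = 1 (r(W, J) = 5 - 4 = 1)
y(f, Y) = 2*Y
g(k, S) = 1 + S + k (g(k, S) = (k + S) + 1 = (S + k) + 1 = 1 + S + k)
y(31, 43) - g(-7, 66) = 2*43 - (1 + 66 - 7) = 86 - 1*60 = 86 - 60 = 26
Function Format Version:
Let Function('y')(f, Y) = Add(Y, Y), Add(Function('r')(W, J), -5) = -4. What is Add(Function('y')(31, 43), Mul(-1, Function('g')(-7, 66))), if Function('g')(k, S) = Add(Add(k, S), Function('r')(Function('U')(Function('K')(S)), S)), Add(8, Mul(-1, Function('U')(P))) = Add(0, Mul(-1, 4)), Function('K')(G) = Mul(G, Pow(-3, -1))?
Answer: 26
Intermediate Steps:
Function('K')(G) = Mul(Rational(-1, 3), G) (Function('K')(G) = Mul(G, Rational(-1, 3)) = Mul(Rational(-1, 3), G))
Function('U')(P) = 12 (Function('U')(P) = Add(8, Mul(-1, Add(0, Mul(-1, 4)))) = Add(8, Mul(-1, Add(0, -4))) = Add(8, Mul(-1, -4)) = Add(8, 4) = 12)
Function('r')(W, J) = 1 (Function('r')(W, J) = Add(5, -4) = 1)
Function('y')(f, Y) = Mul(2, Y)
Function('g')(k, S) = Add(1, S, k) (Function('g')(k, S) = Add(Add(k, S), 1) = Add(Add(S, k), 1) = Add(1, S, k))
Add(Function('y')(31, 43), Mul(-1, Function('g')(-7, 66))) = Add(Mul(2, 43), Mul(-1, Add(1, 66, -7))) = Add(86, Mul(-1, 60)) = Add(86, -60) = 26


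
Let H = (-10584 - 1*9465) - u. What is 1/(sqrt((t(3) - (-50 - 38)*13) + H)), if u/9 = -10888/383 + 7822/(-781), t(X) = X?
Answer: -I*sqrt(415072703569370)/2775264380 ≈ -0.007341*I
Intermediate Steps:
u = -103494186/299123 (u = 9*(-10888/383 + 7822/(-781)) = 9*(-10888*1/383 + 7822*(-1/781)) = 9*(-10888/383 - 7822/781) = 9*(-11499354/299123) = -103494186/299123 ≈ -345.99)
H = -5893622841/299123 (H = (-10584 - 1*9465) - 1*(-103494186/299123) = (-10584 - 9465) + 103494186/299123 = -20049 + 103494186/299123 = -5893622841/299123 ≈ -19703.)
1/(sqrt((t(3) - (-50 - 38)*13) + H)) = 1/(sqrt((3 - (-50 - 38)*13) - 5893622841/299123)) = 1/(sqrt((3 - (-88)*13) - 5893622841/299123)) = 1/(sqrt((3 - 1*(-1144)) - 5893622841/299123)) = 1/(sqrt((3 + 1144) - 5893622841/299123)) = 1/(sqrt(1147 - 5893622841/299123)) = 1/(sqrt(-5550528760/299123)) = 1/(2*I*sqrt(415072703569370)/299123) = -I*sqrt(415072703569370)/2775264380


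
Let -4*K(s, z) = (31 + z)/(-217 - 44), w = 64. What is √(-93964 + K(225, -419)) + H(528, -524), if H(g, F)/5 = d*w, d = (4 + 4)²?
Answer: 20480 + I*√711216329/87 ≈ 20480.0 + 306.54*I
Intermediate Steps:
d = 64 (d = 8² = 64)
K(s, z) = 31/1044 + z/1044 (K(s, z) = -(31 + z)/(4*(-217 - 44)) = -(31 + z)/(4*(-261)) = -(31 + z)*(-1)/(4*261) = -(-31/261 - z/261)/4 = 31/1044 + z/1044)
H(g, F) = 20480 (H(g, F) = 5*(64*64) = 5*4096 = 20480)
√(-93964 + K(225, -419)) + H(528, -524) = √(-93964 + (31/1044 + (1/1044)*(-419))) + 20480 = √(-93964 + (31/1044 - 419/1044)) + 20480 = √(-93964 - 97/261) + 20480 = √(-24524701/261) + 20480 = I*√711216329/87 + 20480 = 20480 + I*√711216329/87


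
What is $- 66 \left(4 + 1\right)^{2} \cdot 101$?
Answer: $-166650$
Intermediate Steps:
$- 66 \left(4 + 1\right)^{2} \cdot 101 = - 66 \cdot 5^{2} \cdot 101 = \left(-66\right) 25 \cdot 101 = \left(-1650\right) 101 = -166650$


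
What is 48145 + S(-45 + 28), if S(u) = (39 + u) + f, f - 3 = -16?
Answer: 48154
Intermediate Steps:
f = -13 (f = 3 - 16 = -13)
S(u) = 26 + u (S(u) = (39 + u) - 13 = 26 + u)
48145 + S(-45 + 28) = 48145 + (26 + (-45 + 28)) = 48145 + (26 - 17) = 48145 + 9 = 48154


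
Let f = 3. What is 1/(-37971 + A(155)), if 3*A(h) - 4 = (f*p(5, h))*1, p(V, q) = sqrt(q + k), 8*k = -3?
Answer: -2733816/103802071115 - 18*sqrt(2474)/103802071115 ≈ -2.6345e-5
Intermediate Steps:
k = -3/8 (k = (1/8)*(-3) = -3/8 ≈ -0.37500)
p(V, q) = sqrt(-3/8 + q) (p(V, q) = sqrt(q - 3/8) = sqrt(-3/8 + q))
A(h) = 4/3 + sqrt(-6 + 16*h)/4 (A(h) = 4/3 + ((3*(sqrt(-6 + 16*h)/4))*1)/3 = 4/3 + ((3*sqrt(-6 + 16*h)/4)*1)/3 = 4/3 + (3*sqrt(-6 + 16*h)/4)/3 = 4/3 + sqrt(-6 + 16*h)/4)
1/(-37971 + A(155)) = 1/(-37971 + (4/3 + sqrt(-6 + 16*155)/4)) = 1/(-37971 + (4/3 + sqrt(-6 + 2480)/4)) = 1/(-37971 + (4/3 + sqrt(2474)/4)) = 1/(-113909/3 + sqrt(2474)/4)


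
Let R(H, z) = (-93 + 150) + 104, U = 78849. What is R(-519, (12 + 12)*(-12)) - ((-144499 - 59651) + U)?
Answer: 125462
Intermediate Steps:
R(H, z) = 161 (R(H, z) = 57 + 104 = 161)
R(-519, (12 + 12)*(-12)) - ((-144499 - 59651) + U) = 161 - ((-144499 - 59651) + 78849) = 161 - (-204150 + 78849) = 161 - 1*(-125301) = 161 + 125301 = 125462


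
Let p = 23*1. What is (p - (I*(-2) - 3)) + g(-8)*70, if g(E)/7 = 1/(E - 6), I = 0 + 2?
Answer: -5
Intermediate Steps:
p = 23
I = 2
g(E) = 7/(-6 + E) (g(E) = 7/(E - 6) = 7/(-6 + E))
(p - (I*(-2) - 3)) + g(-8)*70 = (23 - (2*(-2) - 3)) + (7/(-6 - 8))*70 = (23 - (-4 - 3)) + (7/(-14))*70 = (23 - 1*(-7)) + (7*(-1/14))*70 = (23 + 7) - ½*70 = 30 - 35 = -5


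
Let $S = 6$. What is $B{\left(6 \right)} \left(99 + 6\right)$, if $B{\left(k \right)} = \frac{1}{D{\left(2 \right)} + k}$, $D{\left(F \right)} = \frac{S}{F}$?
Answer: $\frac{35}{3} \approx 11.667$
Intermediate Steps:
$D{\left(F \right)} = \frac{6}{F}$
$B{\left(k \right)} = \frac{1}{3 + k}$ ($B{\left(k \right)} = \frac{1}{\frac{6}{2} + k} = \frac{1}{6 \cdot \frac{1}{2} + k} = \frac{1}{3 + k}$)
$B{\left(6 \right)} \left(99 + 6\right) = \frac{99 + 6}{3 + 6} = \frac{1}{9} \cdot 105 = \frac{35}{3}$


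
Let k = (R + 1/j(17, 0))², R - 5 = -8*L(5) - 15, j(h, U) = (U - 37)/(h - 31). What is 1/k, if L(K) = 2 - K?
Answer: 1369/283024 ≈ 0.0048370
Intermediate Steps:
j(h, U) = (-37 + U)/(-31 + h)
R = 14 (R = 5 + (-8*(2 - 1*5) - 15) = 5 + (-8*(2 - 5) - 15) = 5 + (-8*(-3) - 15) = 5 + (24 - 15) = 5 + 9 = 14)
k = 283024/1369 (k = (14 + 1/((-37 + 0)/(-31 + 17)))² = (14 + 1/(-37/(-14)))² = (14 + 1/(-1/14*(-37)))² = (14 + 1/(37/14))² = (14 + 14/37)² = (532/37)² = 283024/1369 ≈ 206.74)
1/k = 1/(283024/1369) = 1369/283024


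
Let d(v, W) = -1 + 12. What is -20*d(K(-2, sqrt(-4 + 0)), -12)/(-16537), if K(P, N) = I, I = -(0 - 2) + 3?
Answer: 220/16537 ≈ 0.013304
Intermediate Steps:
I = 5 (I = -1*(-2) + 3 = 2 + 3 = 5)
K(P, N) = 5
d(v, W) = 11
-20*d(K(-2, sqrt(-4 + 0)), -12)/(-16537) = -20*11/(-16537) = -220*(-1/16537) = 220/16537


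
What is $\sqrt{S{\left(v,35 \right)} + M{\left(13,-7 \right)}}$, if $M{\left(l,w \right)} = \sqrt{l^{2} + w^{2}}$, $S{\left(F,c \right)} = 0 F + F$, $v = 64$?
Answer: $\sqrt{64 + \sqrt{218}} \approx 8.875$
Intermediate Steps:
$S{\left(F,c \right)} = F$ ($S{\left(F,c \right)} = 0 + F = F$)
$\sqrt{S{\left(v,35 \right)} + M{\left(13,-7 \right)}} = \sqrt{64 + \sqrt{13^{2} + \left(-7\right)^{2}}} = \sqrt{64 + \sqrt{169 + 49}} = \sqrt{64 + \sqrt{218}}$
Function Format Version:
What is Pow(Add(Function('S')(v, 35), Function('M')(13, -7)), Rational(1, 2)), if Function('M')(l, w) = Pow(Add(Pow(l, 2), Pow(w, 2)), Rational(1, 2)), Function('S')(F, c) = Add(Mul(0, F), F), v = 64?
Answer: Pow(Add(64, Pow(218, Rational(1, 2))), Rational(1, 2)) ≈ 8.8750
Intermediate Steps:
Function('S')(F, c) = F (Function('S')(F, c) = Add(0, F) = F)
Pow(Add(Function('S')(v, 35), Function('M')(13, -7)), Rational(1, 2)) = Pow(Add(64, Pow(Add(Pow(13, 2), Pow(-7, 2)), Rational(1, 2))), Rational(1, 2)) = Pow(Add(64, Pow(Add(169, 49), Rational(1, 2))), Rational(1, 2)) = Pow(Add(64, Pow(218, Rational(1, 2))), Rational(1, 2))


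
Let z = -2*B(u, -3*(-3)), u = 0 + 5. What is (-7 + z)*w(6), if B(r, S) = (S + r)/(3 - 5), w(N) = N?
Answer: 42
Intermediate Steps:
u = 5
B(r, S) = -S/2 - r/2 (B(r, S) = (S + r)/(-2) = (S + r)*(-1/2) = -S/2 - r/2)
z = 14 (z = -2*(-(-3)*(-3)/2 - 1/2*5) = -2*(-1/2*9 - 5/2) = -2*(-9/2 - 5/2) = -2*(-7) = 14)
(-7 + z)*w(6) = (-7 + 14)*6 = 7*6 = 42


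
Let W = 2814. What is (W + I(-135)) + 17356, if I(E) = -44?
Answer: 20126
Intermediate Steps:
(W + I(-135)) + 17356 = (2814 - 44) + 17356 = 2770 + 17356 = 20126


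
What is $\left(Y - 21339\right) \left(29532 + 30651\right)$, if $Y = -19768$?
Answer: $-2473942581$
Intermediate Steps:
$\left(Y - 21339\right) \left(29532 + 30651\right) = \left(-19768 - 21339\right) \left(29532 + 30651\right) = \left(-41107\right) 60183 = -2473942581$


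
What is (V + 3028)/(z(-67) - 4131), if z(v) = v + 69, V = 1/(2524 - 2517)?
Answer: -21197/28903 ≈ -0.73338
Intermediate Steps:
V = ⅐ (V = 1/7 = ⅐ ≈ 0.14286)
z(v) = 69 + v
(V + 3028)/(z(-67) - 4131) = (⅐ + 3028)/((69 - 67) - 4131) = 21197/(7*(2 - 4131)) = (21197/7)/(-4129) = (21197/7)*(-1/4129) = -21197/28903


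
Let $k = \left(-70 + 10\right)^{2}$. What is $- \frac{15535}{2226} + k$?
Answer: $\frac{7998065}{2226} \approx 3593.0$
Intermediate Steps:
$k = 3600$ ($k = \left(-60\right)^{2} = 3600$)
$- \frac{15535}{2226} + k = - \frac{15535}{2226} + 3600 = \frac{7998065}{2226}$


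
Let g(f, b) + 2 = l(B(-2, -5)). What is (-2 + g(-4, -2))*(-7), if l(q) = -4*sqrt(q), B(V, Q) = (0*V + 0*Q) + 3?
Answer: 28 + 28*sqrt(3) ≈ 76.497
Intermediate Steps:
B(V, Q) = 3 (B(V, Q) = (0 + 0) + 3 = 0 + 3 = 3)
g(f, b) = -2 - 4*sqrt(3)
(-2 + g(-4, -2))*(-7) = (-2 + (-2 - 4*sqrt(3)))*(-7) = (-4 - 4*sqrt(3))*(-7) = 28 + 28*sqrt(3)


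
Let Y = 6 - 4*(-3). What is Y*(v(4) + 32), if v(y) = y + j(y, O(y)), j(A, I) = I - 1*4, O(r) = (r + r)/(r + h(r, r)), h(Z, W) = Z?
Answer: 594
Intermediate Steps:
O(r) = 1 (O(r) = (r + r)/(r + r) = (2*r)/((2*r)) = (2*r)*(1/(2*r)) = 1)
j(A, I) = -4 + I (j(A, I) = I - 4 = -4 + I)
v(y) = -3 + y (v(y) = y + (-4 + 1) = y - 3 = -3 + y)
Y = 18 (Y = 6 + 12 = 18)
Y*(v(4) + 32) = 18*((-3 + 4) + 32) = 18*(1 + 32) = 18*33 = 594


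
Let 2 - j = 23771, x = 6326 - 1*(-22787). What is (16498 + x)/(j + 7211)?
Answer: -2683/974 ≈ -2.7546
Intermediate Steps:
x = 29113 (x = 6326 + 22787 = 29113)
j = -23769 (j = 2 - 1*23771 = 2 - 23771 = -23769)
(16498 + x)/(j + 7211) = (16498 + 29113)/(-23769 + 7211) = 45611/(-16558) = 45611*(-1/16558) = -2683/974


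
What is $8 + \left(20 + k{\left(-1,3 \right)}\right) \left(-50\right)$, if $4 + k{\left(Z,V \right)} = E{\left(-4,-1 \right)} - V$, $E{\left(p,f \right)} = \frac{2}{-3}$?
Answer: $- \frac{1826}{3} \approx -608.67$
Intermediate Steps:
$E{\left(p,f \right)} = - \frac{2}{3}$ ($E{\left(p,f \right)} = 2 \left(- \frac{1}{3}\right) = - \frac{2}{3}$)
$k{\left(Z,V \right)} = - \frac{14}{3} - V$ ($k{\left(Z,V \right)} = -4 - \left(\frac{2}{3} + V\right) = - \frac{14}{3} - V$)
$8 + \left(20 + k{\left(-1,3 \right)}\right) \left(-50\right) = 8 + \left(20 - \frac{23}{3}\right) \left(-50\right) = 8 + \frac{37}{3} \left(-50\right) = 8 - \frac{1850}{3} = - \frac{1826}{3}$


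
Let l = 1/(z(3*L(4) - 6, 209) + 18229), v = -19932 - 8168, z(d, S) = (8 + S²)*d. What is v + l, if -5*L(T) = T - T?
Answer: -6853730501/243905 ≈ -28100.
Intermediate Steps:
L(T) = 0 (L(T) = -(T - T)/5 = -⅕*0 = 0)
z(d, S) = d*(8 + S²)
v = -28100
l = -1/243905 (l = 1/((3*0 - 6)*(8 + 209²) + 18229) = 1/((0 - 6)*(8 + 43681) + 18229) = 1/(-6*43689 + 18229) = 1/(-262134 + 18229) = 1/(-243905) = -1/243905 ≈ -4.1000e-6)
v + l = -28100 - 1/243905 = -6853730501/243905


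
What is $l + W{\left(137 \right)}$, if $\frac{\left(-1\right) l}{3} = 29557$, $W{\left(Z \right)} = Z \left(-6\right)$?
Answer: $-89493$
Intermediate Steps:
$W{\left(Z \right)} = - 6 Z$
$l = -88671$ ($l = \left(-3\right) 29557 = -88671$)
$l + W{\left(137 \right)} = -88671 - 822 = -89493$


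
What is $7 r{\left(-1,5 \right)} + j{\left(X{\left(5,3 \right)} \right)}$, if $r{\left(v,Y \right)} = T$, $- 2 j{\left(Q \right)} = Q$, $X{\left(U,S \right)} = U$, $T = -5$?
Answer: $- \frac{75}{2} \approx -37.5$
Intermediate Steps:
$j{\left(Q \right)} = - \frac{Q}{2}$
$r{\left(v,Y \right)} = -5$
$7 r{\left(-1,5 \right)} + j{\left(X{\left(5,3 \right)} \right)} = 7 \left(-5\right) - \frac{5}{2} = -35 - \frac{5}{2} = - \frac{75}{2}$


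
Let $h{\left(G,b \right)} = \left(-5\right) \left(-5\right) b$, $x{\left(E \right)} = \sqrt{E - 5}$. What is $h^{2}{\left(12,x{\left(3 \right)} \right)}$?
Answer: $-1250$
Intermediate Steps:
$x{\left(E \right)} = \sqrt{-5 + E}$
$h{\left(G,b \right)} = 25 b$
$h^{2}{\left(12,x{\left(3 \right)} \right)} = \left(25 \sqrt{-5 + 3}\right)^{2} = \left(25 \sqrt{-2}\right)^{2} = \left(25 i \sqrt{2}\right)^{2} = -1250$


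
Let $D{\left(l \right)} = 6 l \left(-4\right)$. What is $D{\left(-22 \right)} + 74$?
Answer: $602$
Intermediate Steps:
$D{\left(l \right)} = - 24 l$
$D{\left(-22 \right)} + 74 = \left(-24\right) \left(-22\right) + 74 = 528 + 74 = 602$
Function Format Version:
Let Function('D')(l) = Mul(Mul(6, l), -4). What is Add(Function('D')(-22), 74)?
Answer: 602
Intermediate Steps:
Function('D')(l) = Mul(-24, l)
Add(Function('D')(-22), 74) = Add(Mul(-24, -22), 74) = Add(528, 74) = 602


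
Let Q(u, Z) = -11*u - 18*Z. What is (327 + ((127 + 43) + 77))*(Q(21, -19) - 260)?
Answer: -85526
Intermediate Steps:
Q(u, Z) = -18*Z - 11*u
(327 + ((127 + 43) + 77))*(Q(21, -19) - 260) = (327 + ((127 + 43) + 77))*((-18*(-19) - 11*21) - 260) = (327 + (170 + 77))*((342 - 231) - 260) = (327 + 247)*(111 - 260) = 574*(-149) = -85526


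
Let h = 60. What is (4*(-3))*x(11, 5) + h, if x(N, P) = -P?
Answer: 120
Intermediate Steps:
(4*(-3))*x(11, 5) + h = (4*(-3))*(-1*5) + 60 = -12*(-5) + 60 = 60 + 60 = 120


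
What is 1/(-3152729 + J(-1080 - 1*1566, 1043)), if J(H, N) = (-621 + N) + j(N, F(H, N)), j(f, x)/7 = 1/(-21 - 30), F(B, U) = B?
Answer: -51/160767664 ≈ -3.1723e-7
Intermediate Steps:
j(f, x) = -7/51 (j(f, x) = 7/(-21 - 30) = 7/(-51) = 7*(-1/51) = -7/51)
J(H, N) = -31678/51 + N (J(H, N) = (-621 + N) - 7/51 = -31678/51 + N)
1/(-3152729 + J(-1080 - 1*1566, 1043)) = 1/(-3152729 + (-31678/51 + 1043)) = 1/(-3152729 + 21515/51) = 1/(-160767664/51) = -51/160767664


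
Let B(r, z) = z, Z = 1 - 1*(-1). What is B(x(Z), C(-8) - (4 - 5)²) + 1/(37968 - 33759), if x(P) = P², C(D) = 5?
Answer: 16837/4209 ≈ 4.0002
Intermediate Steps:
Z = 2 (Z = 1 + 1 = 2)
B(x(Z), C(-8) - (4 - 5)²) + 1/(37968 - 33759) = (5 - (4 - 5)²) + 1/(37968 - 33759) = (5 - 1*(-1)²) + 1/4209 = (5 - 1*1) + 1/4209 = (5 - 1) + 1/4209 = 4 + 1/4209 = 16837/4209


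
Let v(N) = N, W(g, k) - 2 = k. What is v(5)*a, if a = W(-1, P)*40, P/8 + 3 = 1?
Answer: -2800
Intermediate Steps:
P = -16 (P = -24 + 8*1 = -24 + 8 = -16)
W(g, k) = 2 + k
a = -560 (a = (2 - 16)*40 = -14*40 = -560)
v(5)*a = 5*(-560) = -2800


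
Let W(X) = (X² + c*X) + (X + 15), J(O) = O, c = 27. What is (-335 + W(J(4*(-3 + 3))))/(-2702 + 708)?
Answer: 160/997 ≈ 0.16048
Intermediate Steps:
W(X) = 15 + X² + 28*X (W(X) = (X² + 27*X) + (X + 15) = (X² + 27*X) + (15 + X) = 15 + X² + 28*X)
(-335 + W(J(4*(-3 + 3))))/(-2702 + 708) = (-335 + (15 + (4*(-3 + 3))² + 28*(4*(-3 + 3))))/(-2702 + 708) = (-335 + (15 + (4*0)² + 28*(4*0)))/(-1994) = (-335 + (15 + 0² + 28*0))*(-1/1994) = (-335 + (15 + 0 + 0))*(-1/1994) = (-335 + 15)*(-1/1994) = -320*(-1/1994) = 160/997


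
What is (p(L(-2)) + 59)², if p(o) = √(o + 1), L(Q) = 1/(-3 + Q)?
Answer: 17409/5 + 236*√5/5 ≈ 3587.3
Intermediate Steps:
p(o) = √(1 + o)
(p(L(-2)) + 59)² = (√(1 + 1/(-3 - 2)) + 59)² = (√(1 + 1/(-5)) + 59)² = (√(1 - ⅕) + 59)² = (√(⅘) + 59)² = (2*√5/5 + 59)² = (59 + 2*√5/5)²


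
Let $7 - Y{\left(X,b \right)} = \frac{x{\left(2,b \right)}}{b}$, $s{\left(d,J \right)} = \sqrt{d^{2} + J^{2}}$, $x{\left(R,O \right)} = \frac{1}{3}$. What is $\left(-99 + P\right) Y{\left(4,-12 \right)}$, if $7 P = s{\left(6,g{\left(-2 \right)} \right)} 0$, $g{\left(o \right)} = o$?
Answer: $- \frac{2783}{4} \approx -695.75$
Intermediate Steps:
$x{\left(R,O \right)} = \frac{1}{3}$
$s{\left(d,J \right)} = \sqrt{J^{2} + d^{2}}$
$Y{\left(X,b \right)} = 7 - \frac{1}{3 b}$
$P = 0$ ($P = \frac{\sqrt{\left(-2\right)^{2} + 6^{2}} \cdot 0}{7} = \frac{\sqrt{4 + 36} \cdot 0}{7} = \frac{\sqrt{40} \cdot 0}{7} = \frac{2 \sqrt{10} \cdot 0}{7} = \frac{1}{7} \cdot 0 = 0$)
$\left(-99 + P\right) Y{\left(4,-12 \right)} = \left(-99 + 0\right) \left(7 - \frac{1}{3 \left(-12\right)}\right) = - 99 \left(7 - - \frac{1}{36}\right) = - 99 \left(7 + \frac{1}{36}\right) = \left(-99\right) \frac{253}{36} = - \frac{2783}{4}$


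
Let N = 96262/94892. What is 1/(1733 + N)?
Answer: 47446/82272049 ≈ 0.00057670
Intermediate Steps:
N = 48131/47446 (N = 96262*(1/94892) = 48131/47446 ≈ 1.0144)
1/(1733 + N) = 1/(1733 + 48131/47446) = 1/(82272049/47446) = 47446/82272049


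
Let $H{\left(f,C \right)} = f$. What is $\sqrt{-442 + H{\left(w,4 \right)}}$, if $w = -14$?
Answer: $2 i \sqrt{114} \approx 21.354 i$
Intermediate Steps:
$\sqrt{-442 + H{\left(w,4 \right)}} = \sqrt{-442 - 14} = \sqrt{-456} = 2 i \sqrt{114}$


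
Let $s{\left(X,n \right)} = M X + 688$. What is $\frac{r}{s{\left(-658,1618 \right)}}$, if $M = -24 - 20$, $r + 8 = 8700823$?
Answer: $\frac{1740163}{5928} \approx 293.55$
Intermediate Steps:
$r = 8700815$ ($r = -8 + 8700823 = 8700815$)
$M = -44$ ($M = -24 - 20 = -44$)
$s{\left(X,n \right)} = 688 - 44 X$ ($s{\left(X,n \right)} = - 44 X + 688 = 688 - 44 X$)
$\frac{r}{s{\left(-658,1618 \right)}} = \frac{8700815}{688 - -28952} = \frac{8700815}{688 + 28952} = \frac{8700815}{29640} = 8700815 \cdot \frac{1}{29640} = \frac{1740163}{5928}$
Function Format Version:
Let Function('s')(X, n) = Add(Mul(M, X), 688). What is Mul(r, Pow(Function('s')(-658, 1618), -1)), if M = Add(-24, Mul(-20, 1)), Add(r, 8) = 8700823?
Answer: Rational(1740163, 5928) ≈ 293.55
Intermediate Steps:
r = 8700815 (r = Add(-8, 8700823) = 8700815)
M = -44 (M = Add(-24, -20) = -44)
Function('s')(X, n) = Add(688, Mul(-44, X)) (Function('s')(X, n) = Add(Mul(-44, X), 688) = Add(688, Mul(-44, X)))
Mul(r, Pow(Function('s')(-658, 1618), -1)) = Mul(8700815, Pow(Add(688, Mul(-44, -658)), -1)) = Mul(8700815, Pow(Add(688, 28952), -1)) = Mul(8700815, Pow(29640, -1)) = Mul(8700815, Rational(1, 29640)) = Rational(1740163, 5928)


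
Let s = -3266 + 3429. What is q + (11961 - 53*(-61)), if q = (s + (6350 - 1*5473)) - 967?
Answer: 15267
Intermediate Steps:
s = 163
q = 73 (q = (163 + (6350 - 1*5473)) - 967 = (163 + (6350 - 5473)) - 967 = (163 + 877) - 967 = 1040 - 967 = 73)
q + (11961 - 53*(-61)) = 73 + (11961 - 53*(-61)) = 73 + (11961 - 1*(-3233)) = 73 + (11961 + 3233) = 73 + 15194 = 15267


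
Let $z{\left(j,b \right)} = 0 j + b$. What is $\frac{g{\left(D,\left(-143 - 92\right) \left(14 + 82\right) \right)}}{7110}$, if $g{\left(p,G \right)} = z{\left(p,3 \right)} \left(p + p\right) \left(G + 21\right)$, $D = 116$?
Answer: $- \frac{871508}{395} \approx -2206.3$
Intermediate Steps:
$z{\left(j,b \right)} = b$ ($z{\left(j,b \right)} = 0 + b = b$)
$g{\left(p,G \right)} = 6 p \left(21 + G\right)$ ($g{\left(p,G \right)} = 3 \left(p + p\right) \left(G + 21\right) = 3 \cdot 2 p \left(21 + G\right) = 6 p \left(21 + G\right)$)
$\frac{g{\left(D,\left(-143 - 92\right) \left(14 + 82\right) \right)}}{7110} = \frac{6 \cdot 116 \left(21 + \left(-143 - 92\right) \left(14 + 82\right)\right)}{7110} = 6 \cdot 116 \left(21 - 22560\right) \frac{1}{7110} = 6 \cdot 116 \left(-22539\right) \frac{1}{7110} = \left(-15687144\right) \frac{1}{7110} = - \frac{871508}{395}$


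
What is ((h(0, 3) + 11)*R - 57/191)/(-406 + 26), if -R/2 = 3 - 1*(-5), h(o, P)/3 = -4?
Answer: -2999/72580 ≈ -0.041320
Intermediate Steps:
h(o, P) = -12 (h(o, P) = 3*(-4) = -12)
R = -16 (R = -2*(3 - 1*(-5)) = -2*(3 + 5) = -2*8 = -16)
((h(0, 3) + 11)*R - 57/191)/(-406 + 26) = ((-12 + 11)*(-16) - 57/191)/(-406 + 26) = (-1*(-16) - 57*1/191)/(-380) = (16 - 57/191)*(-1/380) = (2999/191)*(-1/380) = -2999/72580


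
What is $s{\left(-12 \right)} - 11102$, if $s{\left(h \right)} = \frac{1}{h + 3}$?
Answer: $- \frac{99919}{9} \approx -11102.0$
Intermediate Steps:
$s{\left(h \right)} = \frac{1}{3 + h}$
$s{\left(-12 \right)} - 11102 = \frac{1}{3 - 12} - 11102 = \frac{1}{-9} - 11102 = - \frac{1}{9} - 11102 = - \frac{99919}{9}$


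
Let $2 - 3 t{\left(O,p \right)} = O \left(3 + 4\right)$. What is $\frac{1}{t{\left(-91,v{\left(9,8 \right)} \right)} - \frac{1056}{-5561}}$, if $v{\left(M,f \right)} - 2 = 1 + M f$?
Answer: $\frac{5561}{1185549} \approx 0.0046907$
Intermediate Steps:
$v{\left(M,f \right)} = 3 + M f$ ($v{\left(M,f \right)} = 2 + \left(1 + M f\right) = 3 + M f$)
$t{\left(O,p \right)} = \frac{2}{3} - \frac{7 O}{3}$ ($t{\left(O,p \right)} = \frac{2}{3} - \frac{O \left(3 + 4\right)}{3} = \frac{2}{3} - \frac{O 7}{3} = \frac{2}{3} - \frac{7 O}{3}$)
$\frac{1}{t{\left(-91,v{\left(9,8 \right)} \right)} - \frac{1056}{-5561}} = \frac{1}{\left(\frac{2}{3} - - \frac{637}{3}\right) - \frac{1056}{-5561}} = \frac{1}{\left(\frac{2}{3} + \frac{637}{3}\right) - - \frac{1056}{5561}} = \frac{1}{213 + \frac{1056}{5561}} = \frac{1}{\frac{1185549}{5561}} = \frac{5561}{1185549}$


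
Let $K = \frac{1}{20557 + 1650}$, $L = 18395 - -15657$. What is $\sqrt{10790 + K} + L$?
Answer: $34052 + \frac{\sqrt{5321097682917}}{22207} \approx 34156.0$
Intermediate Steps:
$L = 34052$ ($L = 18395 + 15657 = 34052$)
$K = \frac{1}{22207} \approx 4.5031 \cdot 10^{-5}$
$\sqrt{10790 + K} + L = \sqrt{10790 + \frac{1}{22207}} + 34052 = \sqrt{\frac{239613531}{22207}} + 34052 = \frac{\sqrt{5321097682917}}{22207} + 34052 = 34052 + \frac{\sqrt{5321097682917}}{22207}$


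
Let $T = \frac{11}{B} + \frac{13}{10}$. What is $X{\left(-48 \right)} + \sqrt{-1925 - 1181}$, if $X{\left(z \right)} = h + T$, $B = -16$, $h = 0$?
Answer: $\frac{49}{80} + i \sqrt{3106} \approx 0.6125 + 55.732 i$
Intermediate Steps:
$T = \frac{49}{80}$ ($T = \frac{11}{-16} + \frac{13}{10} = 11 \left(- \frac{1}{16}\right) + 13 \cdot \frac{1}{10} = - \frac{11}{16} + \frac{13}{10} = \frac{49}{80} \approx 0.6125$)
$X{\left(z \right)} = \frac{49}{80}$ ($X{\left(z \right)} = 0 + \frac{49}{80} = \frac{49}{80}$)
$X{\left(-48 \right)} + \sqrt{-1925 - 1181} = \frac{49}{80} + \sqrt{-1925 - 1181} = \frac{49}{80} + \sqrt{-3106} = \frac{49}{80} + i \sqrt{3106}$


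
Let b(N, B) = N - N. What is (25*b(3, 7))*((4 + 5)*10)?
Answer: 0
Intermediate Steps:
b(N, B) = 0
(25*b(3, 7))*((4 + 5)*10) = (25*0)*((4 + 5)*10) = 0*(9*10) = 0*90 = 0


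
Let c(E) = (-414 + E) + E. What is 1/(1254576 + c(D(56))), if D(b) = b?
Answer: 1/1254274 ≈ 7.9727e-7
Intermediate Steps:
c(E) = -414 + 2*E
1/(1254576 + c(D(56))) = 1/(1254576 + (-414 + 2*56)) = 1/(1254576 + (-414 + 112)) = 1/(1254576 - 302) = 1/1254274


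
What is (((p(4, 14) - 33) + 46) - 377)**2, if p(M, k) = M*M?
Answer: 121104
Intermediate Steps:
p(M, k) = M**2
(((p(4, 14) - 33) + 46) - 377)**2 = (((4**2 - 33) + 46) - 377)**2 = (((16 - 33) + 46) - 377)**2 = ((-17 + 46) - 377)**2 = (29 - 377)**2 = (-348)**2 = 121104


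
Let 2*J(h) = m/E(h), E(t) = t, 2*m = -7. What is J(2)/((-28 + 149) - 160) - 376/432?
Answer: -2381/2808 ≈ -0.84793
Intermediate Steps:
m = -7/2 (m = (½)*(-7) = -7/2 ≈ -3.5000)
J(h) = -7/(4*h) (J(h) = (-7/(2*h))/2 = -7/(4*h))
J(2)/((-28 + 149) - 160) - 376/432 = (-7/4/2)/((-28 + 149) - 160) - 376/432 = (-7/4*½)/(121 - 160) - 376*1/432 = -7/8/(-39) - 47/54 = -7/8*(-1/39) - 47/54 = 7/312 - 47/54 = -2381/2808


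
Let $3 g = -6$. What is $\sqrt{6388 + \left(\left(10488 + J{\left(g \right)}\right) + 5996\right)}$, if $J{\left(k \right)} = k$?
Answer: $\sqrt{22870} \approx 151.23$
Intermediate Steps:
$g = -2$ ($g = \frac{1}{3} \left(-6\right) = -2$)
$\sqrt{6388 + \left(\left(10488 + J{\left(g \right)}\right) + 5996\right)} = \sqrt{6388 + \left(\left(10488 - 2\right) + 5996\right)} = \sqrt{6388 + \left(10486 + 5996\right)} = \sqrt{6388 + 16482} = \sqrt{22870}$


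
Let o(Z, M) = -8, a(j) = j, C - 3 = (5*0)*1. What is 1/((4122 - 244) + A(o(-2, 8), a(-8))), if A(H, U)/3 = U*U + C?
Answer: 1/4079 ≈ 0.00024516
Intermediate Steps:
C = 3 (C = 3 + (5*0)*1 = 3 + 0*1 = 3 + 0 = 3)
A(H, U) = 9 + 3*U**2 (A(H, U) = 3*(U*U + 3) = 3*(U**2 + 3) = 3*(3 + U**2) = 9 + 3*U**2)
1/((4122 - 244) + A(o(-2, 8), a(-8))) = 1/((4122 - 244) + (9 + 3*(-8)**2)) = 1/(3878 + (9 + 3*64)) = 1/(3878 + (9 + 192)) = 1/(3878 + 201) = 1/4079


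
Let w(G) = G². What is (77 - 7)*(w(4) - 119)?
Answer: -7210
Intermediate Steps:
(77 - 7)*(w(4) - 119) = (77 - 7)*(4² - 119) = 70*(16 - 119) = 70*(-103) = -7210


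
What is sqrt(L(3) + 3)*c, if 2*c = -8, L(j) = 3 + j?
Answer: -12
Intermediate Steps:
c = -4 (c = (1/2)*(-8) = -4)
sqrt(L(3) + 3)*c = sqrt((3 + 3) + 3)*(-4) = sqrt(6 + 3)*(-4) = sqrt(9)*(-4) = 3*(-4) = -12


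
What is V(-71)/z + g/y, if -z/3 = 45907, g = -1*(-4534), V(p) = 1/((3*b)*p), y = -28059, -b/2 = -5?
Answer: -443343170587/2743662612690 ≈ -0.16159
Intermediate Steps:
b = 10 (b = -2*(-5) = 10)
V(p) = 1/(30*p) (V(p) = 1/((3*10)*p) = 1/(30*p))
g = 4534
z = -137721 (z = -3*45907 = -137721)
V(-71)/z + g/y = ((1/30)/(-71))/(-137721) + 4534/(-28059) = ((1/30)*(-1/71))*(-1/137721) + 4534*(-1/28059) = -1/2130*(-1/137721) - 4534/28059 = 1/293345730 - 4534/28059 = -443343170587/2743662612690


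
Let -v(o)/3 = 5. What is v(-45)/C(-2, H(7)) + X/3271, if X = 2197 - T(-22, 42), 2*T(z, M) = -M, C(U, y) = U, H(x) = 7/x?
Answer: 53501/6542 ≈ 8.1781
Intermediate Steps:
v(o) = -15 (v(o) = -3*5 = -15)
T(z, M) = -M/2 (T(z, M) = (-M)/2 = -M/2)
X = 2218 (X = 2197 - (-1)*42/2 = 2197 - 1*(-21) = 2197 + 21 = 2218)
v(-45)/C(-2, H(7)) + X/3271 = -15/(-2) + 2218/3271 = -15*(-1/2) + 2218*(1/3271) = 15/2 + 2218/3271 = 53501/6542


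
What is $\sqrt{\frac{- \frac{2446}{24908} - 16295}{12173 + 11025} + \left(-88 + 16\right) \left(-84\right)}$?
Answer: $\frac{\sqrt{126188610649819726099}}{144453946} \approx 77.764$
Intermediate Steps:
$\sqrt{\frac{- \frac{2446}{24908} - 16295}{12173 + 11025} + \left(-88 + 16\right) \left(-84\right)} = \sqrt{\frac{\left(-2446\right) \frac{1}{24908} - 16295}{23198} - -6048} = \sqrt{\left(- \frac{1223}{12454} - 16295\right) \frac{1}{23198} + 6048} = \sqrt{\left(- \frac{202939153}{12454}\right) \frac{1}{23198} + 6048} = \sqrt{- \frac{202939153}{288907892} + 6048} = \sqrt{\frac{1747111991663}{288907892}} = \frac{\sqrt{126188610649819726099}}{144453946}$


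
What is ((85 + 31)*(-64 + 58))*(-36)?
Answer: 25056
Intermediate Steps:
((85 + 31)*(-64 + 58))*(-36) = (116*(-6))*(-36) = -696*(-36) = 25056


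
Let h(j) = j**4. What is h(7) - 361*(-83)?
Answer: 32364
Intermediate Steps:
h(7) - 361*(-83) = 7**4 - 361*(-83) = 2401 + 29963 = 32364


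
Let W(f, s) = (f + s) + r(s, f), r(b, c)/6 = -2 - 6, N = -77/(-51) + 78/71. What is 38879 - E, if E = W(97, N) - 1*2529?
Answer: 149751494/3621 ≈ 41356.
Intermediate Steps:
N = 9445/3621 (N = -77*(-1/51) + 78*(1/71) = 77/51 + 78/71 = 9445/3621 ≈ 2.6084)
r(b, c) = -48 (r(b, c) = 6*(-2 - 6) = 6*(-8) = -48)
W(f, s) = -48 + f + s (W(f, s) = (f + s) - 48 = -48 + f + s)
E = -8970635/3621 (E = (-48 + 97 + 9445/3621) - 1*2529 = 186874/3621 - 2529 = -8970635/3621 ≈ -2477.4)
38879 - E = 38879 - 1*(-8970635/3621) = 38879 + 8970635/3621 = 149751494/3621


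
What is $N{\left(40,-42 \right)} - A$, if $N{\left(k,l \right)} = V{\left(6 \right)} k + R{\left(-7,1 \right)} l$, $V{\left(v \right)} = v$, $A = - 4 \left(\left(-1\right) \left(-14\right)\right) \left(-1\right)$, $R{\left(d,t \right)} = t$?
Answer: $142$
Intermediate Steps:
$A = 56$ ($A = \left(-4\right) 14 \left(-1\right) = \left(-56\right) \left(-1\right) = 56$)
$N{\left(k,l \right)} = l + 6 k$ ($N{\left(k,l \right)} = 6 k + 1 l = 6 k + l = l + 6 k$)
$N{\left(40,-42 \right)} - A = \left(-42 + 6 \cdot 40\right) - 56 = \left(-42 + 240\right) - 56 = 198 - 56 = 142$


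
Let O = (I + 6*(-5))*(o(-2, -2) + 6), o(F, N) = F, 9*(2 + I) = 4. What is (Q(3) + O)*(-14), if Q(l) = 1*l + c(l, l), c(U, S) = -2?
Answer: 15778/9 ≈ 1753.1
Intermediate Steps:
I = -14/9 (I = -2 + (1/9)*4 = -2 + 4/9 = -14/9 ≈ -1.5556)
Q(l) = -2 + l (Q(l) = 1*l - 2 = l - 2 = -2 + l)
O = -1136/9 (O = (-14/9 + 6*(-5))*(-2 + 6) = (-14/9 - 30)*4 = -284/9*4 = -1136/9 ≈ -126.22)
(Q(3) + O)*(-14) = ((-2 + 3) - 1136/9)*(-14) = (1 - 1136/9)*(-14) = -1127/9*(-14) = 15778/9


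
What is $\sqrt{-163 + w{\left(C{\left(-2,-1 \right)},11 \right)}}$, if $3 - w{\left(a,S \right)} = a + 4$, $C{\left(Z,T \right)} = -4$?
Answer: $4 i \sqrt{10} \approx 12.649 i$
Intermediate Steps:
$w{\left(a,S \right)} = -1 - a$ ($w{\left(a,S \right)} = 3 - \left(a + 4\right) = 3 - \left(4 + a\right) = -1 - a$)
$\sqrt{-163 + w{\left(C{\left(-2,-1 \right)},11 \right)}} = \sqrt{-163 - -3} = \sqrt{-163 + \left(-1 + 4\right)} = \sqrt{-163 + 3} = \sqrt{-160} = 4 i \sqrt{10}$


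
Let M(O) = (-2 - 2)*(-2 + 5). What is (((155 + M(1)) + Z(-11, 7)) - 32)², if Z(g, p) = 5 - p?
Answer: 11881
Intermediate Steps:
M(O) = -12 (M(O) = -4*3 = -12)
(((155 + M(1)) + Z(-11, 7)) - 32)² = (((155 - 12) + (5 - 1*7)) - 32)² = ((143 + (5 - 7)) - 32)² = ((143 - 2) - 32)² = (141 - 32)² = 109² = 11881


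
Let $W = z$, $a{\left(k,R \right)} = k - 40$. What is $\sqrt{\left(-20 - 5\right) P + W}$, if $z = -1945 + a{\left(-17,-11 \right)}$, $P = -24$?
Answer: $i \sqrt{1402} \approx 37.443 i$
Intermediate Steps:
$a{\left(k,R \right)} = -40 + k$
$z = -2002$ ($z = -1945 - 57 = -2002$)
$W = -2002$
$\sqrt{\left(-20 - 5\right) P + W} = \sqrt{\left(-20 - 5\right) \left(-24\right) - 2002} = \sqrt{\left(-25\right) \left(-24\right) - 2002} = \sqrt{600 - 2002} = \sqrt{-1402} = i \sqrt{1402}$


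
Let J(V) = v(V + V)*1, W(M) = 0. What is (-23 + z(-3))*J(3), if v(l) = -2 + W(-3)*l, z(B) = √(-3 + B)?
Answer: 46 - 2*I*√6 ≈ 46.0 - 4.899*I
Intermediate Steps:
v(l) = -2 (v(l) = -2 + 0*l = -2 + 0 = -2)
J(V) = -2 (J(V) = -2*1 = -2)
(-23 + z(-3))*J(3) = (-23 + √(-3 - 3))*(-2) = (-23 + √(-6))*(-2) = (-23 + I*√6)*(-2) = 46 - 2*I*√6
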